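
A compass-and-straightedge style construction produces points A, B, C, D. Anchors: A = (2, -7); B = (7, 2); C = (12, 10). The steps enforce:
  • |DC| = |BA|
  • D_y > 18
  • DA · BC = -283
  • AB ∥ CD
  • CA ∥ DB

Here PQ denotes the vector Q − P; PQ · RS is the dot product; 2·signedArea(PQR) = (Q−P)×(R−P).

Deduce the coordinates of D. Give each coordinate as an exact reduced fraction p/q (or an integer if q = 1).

1. D_x = 17  [CA ∥ DB ∩ AB ∥ CD]
2. D_y = 19  [CA ∥ DB ∩ AB ∥ CD]
   → D = (17, 19)

D = (17, 19)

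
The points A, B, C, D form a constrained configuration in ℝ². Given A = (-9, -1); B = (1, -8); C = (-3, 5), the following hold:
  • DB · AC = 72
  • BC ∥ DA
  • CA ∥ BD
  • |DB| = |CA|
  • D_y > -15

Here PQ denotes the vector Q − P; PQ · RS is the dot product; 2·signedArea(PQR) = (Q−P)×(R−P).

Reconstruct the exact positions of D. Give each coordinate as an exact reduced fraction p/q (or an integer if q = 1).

D = (-5, -14)

1. D_x = -5  [BC ∥ DA ∩ CA ∥ BD]
2. D_y = -14  [BC ∥ DA ∩ CA ∥ BD]
   → D = (-5, -14)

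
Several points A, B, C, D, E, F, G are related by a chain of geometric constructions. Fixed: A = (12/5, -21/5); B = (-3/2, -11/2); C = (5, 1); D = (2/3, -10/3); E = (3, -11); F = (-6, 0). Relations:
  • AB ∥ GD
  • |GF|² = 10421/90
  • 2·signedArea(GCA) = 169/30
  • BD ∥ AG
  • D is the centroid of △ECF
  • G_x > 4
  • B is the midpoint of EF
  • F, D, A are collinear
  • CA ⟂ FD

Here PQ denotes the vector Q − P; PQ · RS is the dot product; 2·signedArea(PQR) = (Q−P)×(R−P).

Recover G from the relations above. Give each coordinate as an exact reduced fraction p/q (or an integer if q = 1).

G = (137/30, -61/30)

1. G_x = 137/30  [AB ∥ GD ∩ BD ∥ AG]
2. G_y = -61/30  [AB ∥ GD ∩ BD ∥ AG]
   → G = (137/30, -61/30)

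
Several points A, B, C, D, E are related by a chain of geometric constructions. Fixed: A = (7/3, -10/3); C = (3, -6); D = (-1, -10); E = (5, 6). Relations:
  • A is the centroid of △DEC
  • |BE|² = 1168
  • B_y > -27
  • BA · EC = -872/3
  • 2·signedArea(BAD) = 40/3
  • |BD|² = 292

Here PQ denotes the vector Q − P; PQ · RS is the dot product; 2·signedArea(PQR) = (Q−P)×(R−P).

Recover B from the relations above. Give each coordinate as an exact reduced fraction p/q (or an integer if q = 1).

1. B_x = -7  [BA · EC = -872/3 ∩ 2·signedArea(BAD) = 40/3]
2. B_y = -26  [BA · EC = -872/3 ∩ 2·signedArea(BAD) = 40/3]
   → B = (-7, -26)

B = (-7, -26)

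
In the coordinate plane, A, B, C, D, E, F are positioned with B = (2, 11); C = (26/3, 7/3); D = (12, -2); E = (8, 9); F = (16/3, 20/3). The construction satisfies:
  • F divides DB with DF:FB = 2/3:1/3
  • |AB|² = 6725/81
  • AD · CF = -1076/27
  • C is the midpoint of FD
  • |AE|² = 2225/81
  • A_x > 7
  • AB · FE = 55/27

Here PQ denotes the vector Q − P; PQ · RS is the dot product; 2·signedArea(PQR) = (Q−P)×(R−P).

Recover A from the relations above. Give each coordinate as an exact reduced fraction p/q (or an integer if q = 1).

A = (68/9, 34/9)

1. A_x = 68/9  [AB · FE = 55/27 ∩ AD · CF = -1076/27]
2. A_y = 34/9  [AB · FE = 55/27 ∩ AD · CF = -1076/27]
   → A = (68/9, 34/9)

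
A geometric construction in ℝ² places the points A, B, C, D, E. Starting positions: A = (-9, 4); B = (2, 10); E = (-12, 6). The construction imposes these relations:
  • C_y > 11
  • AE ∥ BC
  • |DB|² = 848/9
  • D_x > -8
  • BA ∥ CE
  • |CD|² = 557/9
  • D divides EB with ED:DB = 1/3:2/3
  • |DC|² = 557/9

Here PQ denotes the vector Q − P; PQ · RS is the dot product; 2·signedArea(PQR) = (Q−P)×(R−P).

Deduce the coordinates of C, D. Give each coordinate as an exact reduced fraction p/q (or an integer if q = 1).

C = (-1, 12)
D = (-22/3, 22/3)

1. C_x = -1  [BA ∥ CE ∩ AE ∥ BC]
2. C_y = 12  [BA ∥ CE ∩ AE ∥ BC]
   → C = (-1, 12)
3. D_x = -22/3  [D divides EB with ED:DB = 1/3:2/3]
4. D_y = 22/3  [D divides EB with ED:DB = 1/3:2/3]
   → D = (-22/3, 22/3)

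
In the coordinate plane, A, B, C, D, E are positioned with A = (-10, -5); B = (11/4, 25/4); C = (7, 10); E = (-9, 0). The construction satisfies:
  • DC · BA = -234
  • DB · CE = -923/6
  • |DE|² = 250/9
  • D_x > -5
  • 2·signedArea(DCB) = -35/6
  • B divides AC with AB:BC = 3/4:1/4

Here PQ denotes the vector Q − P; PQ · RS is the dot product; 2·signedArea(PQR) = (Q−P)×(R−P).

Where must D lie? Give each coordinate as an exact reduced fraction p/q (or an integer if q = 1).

D = (-4, 5/3)

1. D_x = -4  [DC · BA = -234 ∩ DB · CE = -923/6]
2. D_y = 5/3  [DC · BA = -234 ∩ DB · CE = -923/6]
   → D = (-4, 5/3)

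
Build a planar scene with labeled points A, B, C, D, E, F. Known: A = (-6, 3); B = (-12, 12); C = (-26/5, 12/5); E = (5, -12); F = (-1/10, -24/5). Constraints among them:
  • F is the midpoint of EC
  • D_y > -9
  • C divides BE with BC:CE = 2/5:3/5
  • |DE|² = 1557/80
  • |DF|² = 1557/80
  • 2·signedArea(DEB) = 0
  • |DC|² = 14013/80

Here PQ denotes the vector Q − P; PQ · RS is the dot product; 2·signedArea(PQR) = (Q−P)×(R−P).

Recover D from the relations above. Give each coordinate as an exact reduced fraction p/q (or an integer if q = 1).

D = (49/20, -42/5)

1. D_x = 49/20  [line -24·x + -17·y + -84 = 0 ∩ |DE|² = 1557/80]
2. D_y = -42/5  [line -24·x + -17·y + -84 = 0 ∩ |DE|² = 1557/80]
   → D = (49/20, -42/5)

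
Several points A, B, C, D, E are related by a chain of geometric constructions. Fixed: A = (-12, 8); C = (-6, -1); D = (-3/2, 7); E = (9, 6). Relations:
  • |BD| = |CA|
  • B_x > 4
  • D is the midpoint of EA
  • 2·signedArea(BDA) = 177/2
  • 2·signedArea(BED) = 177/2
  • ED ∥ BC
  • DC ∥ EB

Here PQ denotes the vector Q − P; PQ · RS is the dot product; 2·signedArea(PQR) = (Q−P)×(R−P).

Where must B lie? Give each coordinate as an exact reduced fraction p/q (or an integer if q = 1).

1. B_x = 9/2  [ED ∥ BC ∩ DC ∥ EB]
2. B_y = -2  [ED ∥ BC ∩ DC ∥ EB]
   → B = (9/2, -2)

B = (9/2, -2)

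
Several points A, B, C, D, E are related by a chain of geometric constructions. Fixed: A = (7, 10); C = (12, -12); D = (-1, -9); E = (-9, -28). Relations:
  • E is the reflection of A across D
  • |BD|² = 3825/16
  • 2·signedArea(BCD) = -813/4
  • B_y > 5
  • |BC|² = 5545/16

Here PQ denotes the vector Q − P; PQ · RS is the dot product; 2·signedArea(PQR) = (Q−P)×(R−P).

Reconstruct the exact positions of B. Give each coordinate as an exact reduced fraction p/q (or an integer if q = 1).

1. B_x = 5  [line -3·x + -13·y + 333/4 = 0 ∩ |BC|² = 5545/16]
2. B_y = 21/4  [line -3·x + -13·y + 333/4 = 0 ∩ |BC|² = 5545/16]
   → B = (5, 21/4)

B = (5, 21/4)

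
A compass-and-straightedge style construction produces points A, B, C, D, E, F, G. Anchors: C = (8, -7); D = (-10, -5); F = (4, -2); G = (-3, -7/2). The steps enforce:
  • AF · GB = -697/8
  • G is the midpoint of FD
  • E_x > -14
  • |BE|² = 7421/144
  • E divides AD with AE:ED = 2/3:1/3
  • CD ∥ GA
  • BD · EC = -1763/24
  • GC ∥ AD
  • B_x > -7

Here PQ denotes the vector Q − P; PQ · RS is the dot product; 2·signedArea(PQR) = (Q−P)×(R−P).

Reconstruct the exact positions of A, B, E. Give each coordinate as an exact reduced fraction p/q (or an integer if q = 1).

A = (-21, -3/2)
B = (-13/2, -17/4)
E = (-41/3, -23/6)

1. A_x = -21  [GC ∥ AD ∩ CD ∥ GA]
2. A_y = -3/2  [GC ∥ AD ∩ CD ∥ GA]
   → A = (-21, -3/2)
3. E_x = -41/3  [E divides AD with AE:ED = 2/3:1/3]
4. E_y = -23/6  [E divides AD with AE:ED = 2/3:1/3]
   → E = (-41/3, -23/6)
5. B_x = -13/2  [BD · EC = -1763/24 ∩ AF · GB = -697/8]
6. B_y = -17/4  [BD · EC = -1763/24 ∩ AF · GB = -697/8]
   → B = (-13/2, -17/4)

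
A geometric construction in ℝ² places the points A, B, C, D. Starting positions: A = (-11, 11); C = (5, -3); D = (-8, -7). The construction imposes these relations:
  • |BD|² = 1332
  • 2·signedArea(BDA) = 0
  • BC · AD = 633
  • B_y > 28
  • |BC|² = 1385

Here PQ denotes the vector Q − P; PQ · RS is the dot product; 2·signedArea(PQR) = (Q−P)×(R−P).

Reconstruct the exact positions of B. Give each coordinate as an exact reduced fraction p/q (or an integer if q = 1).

B = (-14, 29)

1. B_x = -14  [2·signedArea(BDA) = 0 ∩ BC · AD = 633]
2. B_y = 29  [2·signedArea(BDA) = 0 ∩ BC · AD = 633]
   → B = (-14, 29)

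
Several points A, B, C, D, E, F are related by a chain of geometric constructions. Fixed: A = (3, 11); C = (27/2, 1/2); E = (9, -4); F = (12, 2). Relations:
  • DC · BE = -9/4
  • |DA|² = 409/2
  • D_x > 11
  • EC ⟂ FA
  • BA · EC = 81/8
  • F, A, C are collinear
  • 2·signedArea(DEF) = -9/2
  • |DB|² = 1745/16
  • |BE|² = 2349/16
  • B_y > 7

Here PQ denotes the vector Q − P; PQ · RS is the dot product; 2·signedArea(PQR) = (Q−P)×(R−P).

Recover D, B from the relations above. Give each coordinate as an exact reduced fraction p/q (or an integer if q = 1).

B = (9/2, 29/4)
D = (23/2, -1/2)

1. B_x = 9/2  [line -9/2·x + -9/2·y + 423/8 = 0 ∩ |BE|² = 2349/16]
2. B_y = 29/4  [line -9/2·x + -9/2·y + 423/8 = 0 ∩ |BE|² = 2349/16]
   → B = (9/2, 29/4)
3. D_x = 23/2  [2·signedArea(DEF) = -9/2 ∩ DC · BE = -9/4]
4. D_y = -1/2  [2·signedArea(DEF) = -9/2 ∩ DC · BE = -9/4]
   → D = (23/2, -1/2)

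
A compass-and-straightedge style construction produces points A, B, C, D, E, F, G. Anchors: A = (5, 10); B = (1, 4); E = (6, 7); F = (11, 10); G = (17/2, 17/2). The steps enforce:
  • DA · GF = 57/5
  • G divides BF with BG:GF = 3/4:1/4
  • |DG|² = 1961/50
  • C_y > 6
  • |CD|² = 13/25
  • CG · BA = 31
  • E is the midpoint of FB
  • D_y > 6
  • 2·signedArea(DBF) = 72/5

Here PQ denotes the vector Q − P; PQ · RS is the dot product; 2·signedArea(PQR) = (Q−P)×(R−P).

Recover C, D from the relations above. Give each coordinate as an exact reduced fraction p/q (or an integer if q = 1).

C = (3, 7)
D = (13/5, 32/5)

1. D_x = 13/5  [DA · GF = 57/5 ∩ 2·signedArea(DBF) = 72/5]
2. D_y = 32/5  [DA · GF = 57/5 ∩ 2·signedArea(DBF) = 72/5]
   → D = (13/5, 32/5)
3. C_x = 3  [line -4·x + -6·y + 54 = 0 ∩ |CD|² = 13/25]
4. C_y = 7  [line -4·x + -6·y + 54 = 0 ∩ |CD|² = 13/25]
   → C = (3, 7)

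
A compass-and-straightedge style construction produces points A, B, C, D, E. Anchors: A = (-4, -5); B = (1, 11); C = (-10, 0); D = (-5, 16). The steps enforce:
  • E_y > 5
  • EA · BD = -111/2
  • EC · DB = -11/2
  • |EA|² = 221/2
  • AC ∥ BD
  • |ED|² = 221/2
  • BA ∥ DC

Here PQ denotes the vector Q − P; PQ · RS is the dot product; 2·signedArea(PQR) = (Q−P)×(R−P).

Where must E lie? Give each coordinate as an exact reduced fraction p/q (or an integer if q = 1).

E = (-9/2, 11/2)

1. E_x = -9/2  [line -6·x + 5·y + -109/2 = 0 ∩ |EA|² = 221/2]
2. E_y = 11/2  [line -6·x + 5·y + -109/2 = 0 ∩ |EA|² = 221/2]
   → E = (-9/2, 11/2)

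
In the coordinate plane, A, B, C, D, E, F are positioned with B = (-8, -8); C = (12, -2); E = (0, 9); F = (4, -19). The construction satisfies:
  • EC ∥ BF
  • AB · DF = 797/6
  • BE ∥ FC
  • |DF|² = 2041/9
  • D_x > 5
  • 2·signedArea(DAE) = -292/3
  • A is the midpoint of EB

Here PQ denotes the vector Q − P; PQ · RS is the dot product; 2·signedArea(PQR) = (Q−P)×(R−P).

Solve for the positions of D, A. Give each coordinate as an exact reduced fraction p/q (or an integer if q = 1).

1. A_x = -4  [A is the midpoint of EB]
2. A_y = 1/2  [A is the midpoint of EB]
   → A = (-4, 1/2)
3. D_x = 16/3  [2·signedArea(DAE) = -292/3 ∩ AB · DF = 797/6]
4. D_y = -4  [2·signedArea(DAE) = -292/3 ∩ AB · DF = 797/6]
   → D = (16/3, -4)

A = (-4, 1/2)
D = (16/3, -4)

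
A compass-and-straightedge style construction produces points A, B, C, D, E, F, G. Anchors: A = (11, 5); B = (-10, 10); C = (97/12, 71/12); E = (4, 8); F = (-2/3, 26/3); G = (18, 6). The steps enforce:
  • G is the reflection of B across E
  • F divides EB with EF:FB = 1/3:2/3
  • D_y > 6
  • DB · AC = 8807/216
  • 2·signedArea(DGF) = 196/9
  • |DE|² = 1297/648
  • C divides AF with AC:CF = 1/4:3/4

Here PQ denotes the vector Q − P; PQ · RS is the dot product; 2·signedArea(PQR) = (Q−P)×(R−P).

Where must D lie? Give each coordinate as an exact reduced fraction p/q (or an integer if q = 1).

D = (109/36, 251/36)

1. D_x = 109/36  [2·signedArea(DGF) = 196/9 ∩ DB · AC = 8807/216]
2. D_y = 251/36  [2·signedArea(DGF) = 196/9 ∩ DB · AC = 8807/216]
   → D = (109/36, 251/36)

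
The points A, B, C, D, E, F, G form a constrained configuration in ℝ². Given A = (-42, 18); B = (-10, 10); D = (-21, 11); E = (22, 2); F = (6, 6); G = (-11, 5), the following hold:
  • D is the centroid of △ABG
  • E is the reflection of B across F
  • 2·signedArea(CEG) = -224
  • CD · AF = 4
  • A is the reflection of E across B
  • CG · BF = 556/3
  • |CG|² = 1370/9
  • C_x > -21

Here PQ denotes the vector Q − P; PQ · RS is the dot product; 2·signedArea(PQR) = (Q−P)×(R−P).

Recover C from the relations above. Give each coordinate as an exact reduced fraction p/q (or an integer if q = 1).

1. C_x = -62/3  [2·signedArea(CEG) = -224 ∩ CD · AF = 4]
2. C_y = 38/3  [2·signedArea(CEG) = -224 ∩ CD · AF = 4]
   → C = (-62/3, 38/3)

C = (-62/3, 38/3)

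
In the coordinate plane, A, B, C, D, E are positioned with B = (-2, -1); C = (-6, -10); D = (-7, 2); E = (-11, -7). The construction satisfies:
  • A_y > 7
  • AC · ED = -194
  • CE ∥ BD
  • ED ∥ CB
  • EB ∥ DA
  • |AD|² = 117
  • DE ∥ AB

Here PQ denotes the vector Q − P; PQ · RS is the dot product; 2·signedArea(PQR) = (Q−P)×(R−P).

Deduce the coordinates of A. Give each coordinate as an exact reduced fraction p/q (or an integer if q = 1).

A = (2, 8)

1. A_x = 2  [DE ∥ AB ∩ EB ∥ DA]
2. A_y = 8  [DE ∥ AB ∩ EB ∥ DA]
   → A = (2, 8)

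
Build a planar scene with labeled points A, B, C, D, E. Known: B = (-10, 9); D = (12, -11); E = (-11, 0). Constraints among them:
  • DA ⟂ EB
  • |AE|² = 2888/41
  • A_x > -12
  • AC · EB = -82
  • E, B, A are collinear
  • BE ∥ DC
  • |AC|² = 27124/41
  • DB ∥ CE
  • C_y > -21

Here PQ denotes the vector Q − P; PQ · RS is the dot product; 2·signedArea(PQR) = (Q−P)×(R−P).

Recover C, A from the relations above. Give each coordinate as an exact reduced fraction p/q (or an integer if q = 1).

1. C_x = 11  [DB ∥ CE ∩ BE ∥ DC]
2. C_y = -20  [DB ∥ CE ∩ BE ∥ DC]
   → C = (11, -20)
3. A_x = -489/41  [E, B, A are collinear ∩ DA ⟂ EB]
4. A_y = -342/41  [E, B, A are collinear ∩ DA ⟂ EB]
   → A = (-489/41, -342/41)

A = (-489/41, -342/41)
C = (11, -20)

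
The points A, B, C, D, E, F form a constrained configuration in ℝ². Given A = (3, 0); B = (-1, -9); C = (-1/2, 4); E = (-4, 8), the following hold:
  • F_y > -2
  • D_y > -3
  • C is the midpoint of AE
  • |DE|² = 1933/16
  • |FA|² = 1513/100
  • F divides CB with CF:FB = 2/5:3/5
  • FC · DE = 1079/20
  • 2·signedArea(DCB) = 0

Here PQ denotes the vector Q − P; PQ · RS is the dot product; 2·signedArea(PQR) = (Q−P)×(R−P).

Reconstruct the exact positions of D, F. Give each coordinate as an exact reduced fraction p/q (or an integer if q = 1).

1. F_x = -7/10  [F divides CB with CF:FB = 2/5:3/5]
2. F_y = -6/5  [F divides CB with CF:FB = 2/5:3/5]
   → F = (-7/10, -6/5)
3. D_x = -3/4  [2·signedArea(DCB) = 0 ∩ FC · DE = 1079/20]
4. D_y = -5/2  [2·signedArea(DCB) = 0 ∩ FC · DE = 1079/20]
   → D = (-3/4, -5/2)

D = (-3/4, -5/2)
F = (-7/10, -6/5)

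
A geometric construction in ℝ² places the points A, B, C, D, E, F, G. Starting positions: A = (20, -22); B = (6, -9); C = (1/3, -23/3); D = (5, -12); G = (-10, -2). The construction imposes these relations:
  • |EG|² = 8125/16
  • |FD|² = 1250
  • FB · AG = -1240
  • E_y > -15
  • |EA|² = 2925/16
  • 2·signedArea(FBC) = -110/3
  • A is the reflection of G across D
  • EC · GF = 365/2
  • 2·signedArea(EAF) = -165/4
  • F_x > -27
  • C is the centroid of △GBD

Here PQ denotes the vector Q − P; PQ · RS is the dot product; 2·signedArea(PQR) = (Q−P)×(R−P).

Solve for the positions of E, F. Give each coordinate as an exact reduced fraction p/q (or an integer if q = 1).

E = (35/4, -29/2)
F = (-26, 5)

1. F_x = -26  [FB · AG = -1240 ∩ 2·signedArea(FBC) = -110/3]
2. F_y = 5  [FB · AG = -1240 ∩ 2·signedArea(FBC) = -110/3]
   → F = (-26, 5)
3. E_x = 35/4  [EC · GF = 365/2 ∩ 2·signedArea(EAF) = -165/4]
4. E_y = -29/2  [EC · GF = 365/2 ∩ 2·signedArea(EAF) = -165/4]
   → E = (35/4, -29/2)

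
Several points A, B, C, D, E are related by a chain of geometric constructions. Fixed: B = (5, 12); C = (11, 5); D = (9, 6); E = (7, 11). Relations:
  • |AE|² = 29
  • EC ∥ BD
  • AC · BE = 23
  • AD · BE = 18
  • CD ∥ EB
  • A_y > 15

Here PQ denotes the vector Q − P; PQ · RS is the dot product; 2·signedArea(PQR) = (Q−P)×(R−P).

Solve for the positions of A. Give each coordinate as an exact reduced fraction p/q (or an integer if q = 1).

A = (5, 16)

1. A_x = 5  [line -2·x + 1·y + -6 = 0 ∩ |AE|² = 29]
2. A_y = 16  [line -2·x + 1·y + -6 = 0 ∩ |AE|² = 29]
   → A = (5, 16)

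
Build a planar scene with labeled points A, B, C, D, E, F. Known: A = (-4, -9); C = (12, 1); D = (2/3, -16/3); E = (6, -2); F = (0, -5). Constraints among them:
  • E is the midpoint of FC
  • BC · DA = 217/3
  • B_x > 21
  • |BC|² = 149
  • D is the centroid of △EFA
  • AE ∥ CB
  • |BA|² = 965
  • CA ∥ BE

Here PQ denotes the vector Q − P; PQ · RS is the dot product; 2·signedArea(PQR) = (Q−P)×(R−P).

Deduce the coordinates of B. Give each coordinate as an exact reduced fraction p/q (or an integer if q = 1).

B = (22, 8)

1. B_x = 22  [CA ∥ BE ∩ AE ∥ CB]
2. B_y = 8  [CA ∥ BE ∩ AE ∥ CB]
   → B = (22, 8)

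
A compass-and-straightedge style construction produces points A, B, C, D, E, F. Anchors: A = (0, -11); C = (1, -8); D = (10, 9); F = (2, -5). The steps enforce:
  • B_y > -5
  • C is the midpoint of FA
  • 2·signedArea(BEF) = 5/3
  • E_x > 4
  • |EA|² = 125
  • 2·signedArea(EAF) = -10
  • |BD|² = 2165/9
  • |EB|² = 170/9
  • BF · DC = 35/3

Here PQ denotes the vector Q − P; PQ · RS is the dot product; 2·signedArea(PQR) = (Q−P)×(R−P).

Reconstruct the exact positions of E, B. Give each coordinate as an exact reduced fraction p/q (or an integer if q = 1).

B = (8/3, -14/3)
E = (5, -1)

1. E_x = 5  [line -6·x + 2·y + 32 = 0 ∩ |EA|² = 125]
2. E_y = -1  [line -6·x + 2·y + 32 = 0 ∩ |EA|² = 125]
   → E = (5, -1)
3. B_x = 8/3  [2·signedArea(BEF) = 5/3 ∩ BF · DC = 35/3]
4. B_y = -14/3  [2·signedArea(BEF) = 5/3 ∩ BF · DC = 35/3]
   → B = (8/3, -14/3)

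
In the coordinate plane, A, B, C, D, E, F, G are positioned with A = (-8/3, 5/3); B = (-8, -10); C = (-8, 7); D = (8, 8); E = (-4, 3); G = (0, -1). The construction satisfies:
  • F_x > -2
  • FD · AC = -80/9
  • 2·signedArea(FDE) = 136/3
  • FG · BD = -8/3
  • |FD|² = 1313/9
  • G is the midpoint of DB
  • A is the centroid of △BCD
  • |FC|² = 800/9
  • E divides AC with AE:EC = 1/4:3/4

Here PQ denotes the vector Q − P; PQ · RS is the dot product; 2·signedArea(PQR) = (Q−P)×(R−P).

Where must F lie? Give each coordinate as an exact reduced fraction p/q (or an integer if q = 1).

F = (-4/3, 1/3)

1. F_x = -4/3  [2·signedArea(FDE) = 136/3 ∩ FD · AC = -80/9]
2. F_y = 1/3  [2·signedArea(FDE) = 136/3 ∩ FD · AC = -80/9]
   → F = (-4/3, 1/3)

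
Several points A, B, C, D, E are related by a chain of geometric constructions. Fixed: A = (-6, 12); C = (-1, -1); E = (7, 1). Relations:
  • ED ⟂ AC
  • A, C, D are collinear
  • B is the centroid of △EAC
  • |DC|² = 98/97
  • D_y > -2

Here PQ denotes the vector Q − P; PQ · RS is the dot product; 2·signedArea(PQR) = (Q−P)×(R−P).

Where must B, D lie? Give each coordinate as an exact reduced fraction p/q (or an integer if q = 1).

1. B_x = 0  [B is the centroid of △EAC]
2. B_y = 4  [B is the centroid of △EAC]
   → B = (0, 4)
3. D_x = -62/97  [A, C, D are collinear ∩ ED ⟂ AC]
4. D_y = -188/97  [A, C, D are collinear ∩ ED ⟂ AC]
   → D = (-62/97, -188/97)

B = (0, 4)
D = (-62/97, -188/97)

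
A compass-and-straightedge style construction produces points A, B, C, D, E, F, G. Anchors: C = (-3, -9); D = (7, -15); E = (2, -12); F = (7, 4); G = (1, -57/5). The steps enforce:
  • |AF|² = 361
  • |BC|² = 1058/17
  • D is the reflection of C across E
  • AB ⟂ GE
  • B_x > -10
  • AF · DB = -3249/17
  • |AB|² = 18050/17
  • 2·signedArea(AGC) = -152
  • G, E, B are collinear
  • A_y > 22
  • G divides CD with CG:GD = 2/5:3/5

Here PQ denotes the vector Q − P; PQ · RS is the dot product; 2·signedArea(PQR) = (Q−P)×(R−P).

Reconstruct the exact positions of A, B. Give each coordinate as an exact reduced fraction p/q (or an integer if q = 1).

A = (7, 23)
B = (-166/17, -84/17)

1. A_x = 7  [line -12/5·x + -4·y + 544/5 = 0 ∩ |AF|² = 361]
2. A_y = 23  [line -12/5·x + -4·y + 544/5 = 0 ∩ |AF|² = 361]
   → A = (7, 23)
3. B_x = -166/17  [G, E, B are collinear ∩ AB ⟂ GE]
4. B_y = -84/17  [G, E, B are collinear ∩ AB ⟂ GE]
   → B = (-166/17, -84/17)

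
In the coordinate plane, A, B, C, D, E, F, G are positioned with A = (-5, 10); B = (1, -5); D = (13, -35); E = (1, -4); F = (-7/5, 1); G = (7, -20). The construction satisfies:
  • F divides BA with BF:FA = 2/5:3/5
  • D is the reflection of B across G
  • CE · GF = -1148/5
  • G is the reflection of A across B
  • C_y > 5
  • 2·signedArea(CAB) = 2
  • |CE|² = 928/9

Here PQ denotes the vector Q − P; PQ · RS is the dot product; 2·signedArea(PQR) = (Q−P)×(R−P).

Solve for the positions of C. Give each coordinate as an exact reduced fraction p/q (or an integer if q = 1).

C = (-3, 16/3)

1. C_x = -3  [2·signedArea(CAB) = 2 ∩ CE · GF = -1148/5]
2. C_y = 16/3  [2·signedArea(CAB) = 2 ∩ CE · GF = -1148/5]
   → C = (-3, 16/3)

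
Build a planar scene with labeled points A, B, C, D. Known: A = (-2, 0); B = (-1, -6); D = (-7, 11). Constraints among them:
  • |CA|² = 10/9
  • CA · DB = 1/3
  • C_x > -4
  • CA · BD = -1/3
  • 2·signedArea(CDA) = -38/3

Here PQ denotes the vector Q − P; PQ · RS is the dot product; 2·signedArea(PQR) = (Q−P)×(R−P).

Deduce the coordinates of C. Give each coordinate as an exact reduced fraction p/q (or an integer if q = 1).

C = (-3, -1/3)

1. C_x = -3  [CA · BD = -1/3 ∩ 2·signedArea(CDA) = -38/3]
2. C_y = -1/3  [CA · BD = -1/3 ∩ 2·signedArea(CDA) = -38/3]
   → C = (-3, -1/3)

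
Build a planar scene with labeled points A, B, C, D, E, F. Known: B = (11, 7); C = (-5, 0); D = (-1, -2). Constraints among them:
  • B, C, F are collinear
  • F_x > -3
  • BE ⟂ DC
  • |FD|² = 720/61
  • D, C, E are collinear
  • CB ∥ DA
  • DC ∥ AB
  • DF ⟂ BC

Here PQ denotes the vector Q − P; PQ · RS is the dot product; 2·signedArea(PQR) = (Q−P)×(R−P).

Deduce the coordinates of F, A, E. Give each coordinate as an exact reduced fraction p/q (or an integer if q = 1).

A = (15, 5)
E = (5, -5)
F = (-145/61, 70/61)

1. F_x = -145/61  [B, C, F are collinear ∩ DF ⟂ BC]
2. F_y = 70/61  [B, C, F are collinear ∩ DF ⟂ BC]
   → F = (-145/61, 70/61)
3. A_x = 15  [DC ∥ AB ∩ CB ∥ DA]
4. A_y = 5  [DC ∥ AB ∩ CB ∥ DA]
   → A = (15, 5)
5. E_x = 5  [D, C, E are collinear ∩ BE ⟂ DC]
6. E_y = -5  [D, C, E are collinear ∩ BE ⟂ DC]
   → E = (5, -5)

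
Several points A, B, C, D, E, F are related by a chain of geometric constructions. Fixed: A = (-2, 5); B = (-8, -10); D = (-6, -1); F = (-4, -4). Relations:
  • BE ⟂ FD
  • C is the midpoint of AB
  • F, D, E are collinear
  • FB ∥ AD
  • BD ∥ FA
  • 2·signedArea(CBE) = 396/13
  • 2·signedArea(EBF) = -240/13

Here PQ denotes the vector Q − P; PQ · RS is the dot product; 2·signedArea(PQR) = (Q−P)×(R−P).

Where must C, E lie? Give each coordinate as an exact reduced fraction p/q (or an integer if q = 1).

C = (-5, -5/2)
E = (-32/13, -82/13)

1. C_x = -5  [C is the midpoint of AB]
2. C_y = -5/2  [C is the midpoint of AB]
   → C = (-5, -5/2)
3. E_x = -32/13  [F, D, E are collinear ∩ BE ⟂ FD]
4. E_y = -82/13  [F, D, E are collinear ∩ BE ⟂ FD]
   → E = (-32/13, -82/13)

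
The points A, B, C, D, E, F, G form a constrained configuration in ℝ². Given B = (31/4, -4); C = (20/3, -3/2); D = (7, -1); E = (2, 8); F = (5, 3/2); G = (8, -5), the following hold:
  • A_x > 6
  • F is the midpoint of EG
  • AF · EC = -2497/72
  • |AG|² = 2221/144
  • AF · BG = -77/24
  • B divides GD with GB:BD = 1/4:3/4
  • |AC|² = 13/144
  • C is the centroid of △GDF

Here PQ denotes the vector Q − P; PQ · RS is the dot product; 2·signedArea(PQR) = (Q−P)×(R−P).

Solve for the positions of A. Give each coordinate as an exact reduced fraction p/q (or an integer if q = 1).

A = (41/6, -5/4)

1. A_x = 41/6  [AF · BG = -77/24 ∩ AF · EC = -2497/72]
2. A_y = -5/4  [AF · BG = -77/24 ∩ AF · EC = -2497/72]
   → A = (41/6, -5/4)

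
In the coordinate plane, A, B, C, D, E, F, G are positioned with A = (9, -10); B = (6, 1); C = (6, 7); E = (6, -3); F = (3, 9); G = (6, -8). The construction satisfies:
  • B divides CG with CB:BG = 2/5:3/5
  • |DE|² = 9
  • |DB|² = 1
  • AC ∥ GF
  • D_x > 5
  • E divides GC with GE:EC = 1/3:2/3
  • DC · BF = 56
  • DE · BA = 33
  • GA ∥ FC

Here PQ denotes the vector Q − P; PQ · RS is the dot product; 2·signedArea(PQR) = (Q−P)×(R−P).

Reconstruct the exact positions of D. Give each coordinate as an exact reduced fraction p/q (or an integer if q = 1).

D = (6, 0)

1. D_x = 6  [DE · BA = 33 ∩ DC · BF = 56]
2. D_y = 0  [DE · BA = 33 ∩ DC · BF = 56]
   → D = (6, 0)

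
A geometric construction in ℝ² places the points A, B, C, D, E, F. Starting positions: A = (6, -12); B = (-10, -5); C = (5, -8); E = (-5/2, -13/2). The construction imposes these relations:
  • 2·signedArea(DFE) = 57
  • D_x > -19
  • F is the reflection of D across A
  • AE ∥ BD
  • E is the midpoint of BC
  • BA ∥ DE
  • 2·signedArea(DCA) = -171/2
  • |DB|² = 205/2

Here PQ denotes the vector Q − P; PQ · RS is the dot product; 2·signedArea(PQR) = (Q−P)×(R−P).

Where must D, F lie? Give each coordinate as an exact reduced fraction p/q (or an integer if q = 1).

1. D_x = -37/2  [BA ∥ DE ∩ AE ∥ BD]
2. D_y = 1/2  [BA ∥ DE ∩ AE ∥ BD]
   → D = (-37/2, 1/2)
3. F_x = 61/2  [F is the reflection of D across A]
4. F_y = -49/2  [F is the reflection of D across A]
   → F = (61/2, -49/2)

D = (-37/2, 1/2)
F = (61/2, -49/2)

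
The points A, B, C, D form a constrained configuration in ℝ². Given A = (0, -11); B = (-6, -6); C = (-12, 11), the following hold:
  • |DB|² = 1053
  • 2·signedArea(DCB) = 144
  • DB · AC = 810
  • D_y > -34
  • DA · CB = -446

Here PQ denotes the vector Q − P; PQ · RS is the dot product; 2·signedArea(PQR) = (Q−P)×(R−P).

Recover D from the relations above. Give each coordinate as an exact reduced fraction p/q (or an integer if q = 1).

D = (12, -33)

1. D_x = 12  [2·signedArea(DCB) = 144 ∩ DB · AC = 810]
2. D_y = -33  [2·signedArea(DCB) = 144 ∩ DB · AC = 810]
   → D = (12, -33)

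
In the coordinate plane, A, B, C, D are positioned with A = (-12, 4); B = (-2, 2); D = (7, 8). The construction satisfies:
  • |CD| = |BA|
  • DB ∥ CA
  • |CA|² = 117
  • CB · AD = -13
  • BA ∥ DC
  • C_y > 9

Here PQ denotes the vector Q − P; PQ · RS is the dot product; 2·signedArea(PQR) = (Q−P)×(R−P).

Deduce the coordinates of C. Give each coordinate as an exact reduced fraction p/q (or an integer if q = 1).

1. C_x = -3  [DB ∥ CA ∩ BA ∥ DC]
2. C_y = 10  [DB ∥ CA ∩ BA ∥ DC]
   → C = (-3, 10)

C = (-3, 10)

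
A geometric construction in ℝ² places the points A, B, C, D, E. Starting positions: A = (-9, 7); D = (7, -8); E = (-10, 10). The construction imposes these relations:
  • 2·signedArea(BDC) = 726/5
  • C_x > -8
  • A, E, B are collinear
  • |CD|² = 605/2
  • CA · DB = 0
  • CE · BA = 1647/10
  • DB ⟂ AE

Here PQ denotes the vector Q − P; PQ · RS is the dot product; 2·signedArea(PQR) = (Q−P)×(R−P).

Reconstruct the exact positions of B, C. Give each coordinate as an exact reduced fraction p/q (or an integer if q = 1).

1. B_x = -29/10  [A, E, B are collinear ∩ DB ⟂ AE]
2. B_y = -113/10  [A, E, B are collinear ∩ DB ⟂ AE]
   → B = (-29/10, -113/10)
3. C_x = -73/10  [CA · DB = 0 ∩ CE · BA = 1647/10]
4. C_y = 19/10  [CA · DB = 0 ∩ CE · BA = 1647/10]
   → C = (-73/10, 19/10)

B = (-29/10, -113/10)
C = (-73/10, 19/10)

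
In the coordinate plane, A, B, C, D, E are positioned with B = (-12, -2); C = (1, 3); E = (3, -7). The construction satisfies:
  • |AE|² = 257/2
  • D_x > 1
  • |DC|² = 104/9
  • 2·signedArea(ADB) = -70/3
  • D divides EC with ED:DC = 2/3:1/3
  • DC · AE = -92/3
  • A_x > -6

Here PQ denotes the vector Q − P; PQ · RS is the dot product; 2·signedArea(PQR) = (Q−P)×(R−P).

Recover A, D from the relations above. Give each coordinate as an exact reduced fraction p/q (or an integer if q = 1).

A = (-11/2, 1/2)
D = (5/3, -1/3)

1. D_x = 5/3  [D divides EC with ED:DC = 2/3:1/3]
2. D_y = -1/3  [D divides EC with ED:DC = 2/3:1/3]
   → D = (5/3, -1/3)
3. A_x = -11/2  [2·signedArea(ADB) = -70/3 ∩ DC · AE = -92/3]
4. A_y = 1/2  [2·signedArea(ADB) = -70/3 ∩ DC · AE = -92/3]
   → A = (-11/2, 1/2)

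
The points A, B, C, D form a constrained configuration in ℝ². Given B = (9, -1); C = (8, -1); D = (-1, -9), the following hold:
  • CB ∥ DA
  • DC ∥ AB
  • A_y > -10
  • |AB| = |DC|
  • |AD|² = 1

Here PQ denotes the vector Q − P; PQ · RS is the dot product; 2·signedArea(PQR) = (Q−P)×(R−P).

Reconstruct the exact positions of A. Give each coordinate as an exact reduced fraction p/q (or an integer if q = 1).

1. A_x = 0  [DC ∥ AB ∩ CB ∥ DA]
2. A_y = -9  [DC ∥ AB ∩ CB ∥ DA]
   → A = (0, -9)

A = (0, -9)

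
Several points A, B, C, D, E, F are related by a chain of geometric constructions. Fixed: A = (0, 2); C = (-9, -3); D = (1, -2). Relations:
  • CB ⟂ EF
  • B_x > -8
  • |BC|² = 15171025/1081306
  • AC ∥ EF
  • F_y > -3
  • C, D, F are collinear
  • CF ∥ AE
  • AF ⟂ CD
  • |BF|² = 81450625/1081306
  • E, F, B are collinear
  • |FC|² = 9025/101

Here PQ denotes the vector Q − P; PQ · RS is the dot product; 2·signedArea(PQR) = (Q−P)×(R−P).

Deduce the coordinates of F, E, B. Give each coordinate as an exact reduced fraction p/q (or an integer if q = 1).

1. F_x = 41/101  [C, D, F are collinear ∩ AF ⟂ CD]
2. F_y = -208/101  [C, D, F are collinear ∩ AF ⟂ CD]
   → F = (41/101, -208/101)
3. E_x = 950/101  [AC ∥ EF ∩ CF ∥ AE]
4. E_y = 297/101  [AC ∥ EF ∩ CF ∥ AE]
   → E = (950/101, 297/101)
5. B_x = -76879/10706  [E, F, B are collinear ∩ CB ⟂ EF]
6. B_y = -67173/10706  [E, F, B are collinear ∩ CB ⟂ EF]
   → B = (-76879/10706, -67173/10706)

B = (-76879/10706, -67173/10706)
E = (950/101, 297/101)
F = (41/101, -208/101)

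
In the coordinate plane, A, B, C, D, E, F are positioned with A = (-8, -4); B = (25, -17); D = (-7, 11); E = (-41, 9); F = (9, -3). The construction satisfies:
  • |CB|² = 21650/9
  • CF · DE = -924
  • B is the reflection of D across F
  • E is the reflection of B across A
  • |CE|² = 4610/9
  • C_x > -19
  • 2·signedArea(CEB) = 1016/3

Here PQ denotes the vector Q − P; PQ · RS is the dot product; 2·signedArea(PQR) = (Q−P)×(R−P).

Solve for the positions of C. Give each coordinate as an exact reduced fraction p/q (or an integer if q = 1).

1. C_x = -56/3  [2·signedArea(CEB) = 1016/3 ∩ CF · DE = -924]
2. C_y = 16/3  [2·signedArea(CEB) = 1016/3 ∩ CF · DE = -924]
   → C = (-56/3, 16/3)

C = (-56/3, 16/3)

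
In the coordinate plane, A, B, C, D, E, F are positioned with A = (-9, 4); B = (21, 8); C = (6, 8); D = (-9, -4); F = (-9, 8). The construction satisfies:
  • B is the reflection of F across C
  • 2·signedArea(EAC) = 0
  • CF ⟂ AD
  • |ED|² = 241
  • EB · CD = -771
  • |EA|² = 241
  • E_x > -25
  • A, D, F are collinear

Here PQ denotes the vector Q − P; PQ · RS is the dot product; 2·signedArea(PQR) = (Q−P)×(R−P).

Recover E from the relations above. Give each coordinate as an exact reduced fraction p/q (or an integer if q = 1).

E = (-24, 0)

1. E_x = -24  [2·signedArea(EAC) = 0 ∩ EB · CD = -771]
2. E_y = 0  [2·signedArea(EAC) = 0 ∩ EB · CD = -771]
   → E = (-24, 0)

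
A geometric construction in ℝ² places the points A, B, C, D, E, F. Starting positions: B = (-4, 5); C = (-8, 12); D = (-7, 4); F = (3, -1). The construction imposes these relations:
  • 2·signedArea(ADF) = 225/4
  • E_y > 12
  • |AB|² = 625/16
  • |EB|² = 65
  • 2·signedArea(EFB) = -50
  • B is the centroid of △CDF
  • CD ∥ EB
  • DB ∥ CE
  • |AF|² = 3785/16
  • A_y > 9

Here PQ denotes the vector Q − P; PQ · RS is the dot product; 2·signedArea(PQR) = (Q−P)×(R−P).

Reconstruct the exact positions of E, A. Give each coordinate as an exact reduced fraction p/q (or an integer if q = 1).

1. E_x = -5  [CD ∥ EB ∩ DB ∥ CE]
2. E_y = 13  [CD ∥ EB ∩ DB ∥ CE]
   → E = (-5, 13)
3. A_x = -31/4  [line 5·x + 10·y + -245/4 = 0 ∩ |AB|² = 625/16]
4. A_y = 10  [line 5·x + 10·y + -245/4 = 0 ∩ |AB|² = 625/16]
   → A = (-31/4, 10)

A = (-31/4, 10)
E = (-5, 13)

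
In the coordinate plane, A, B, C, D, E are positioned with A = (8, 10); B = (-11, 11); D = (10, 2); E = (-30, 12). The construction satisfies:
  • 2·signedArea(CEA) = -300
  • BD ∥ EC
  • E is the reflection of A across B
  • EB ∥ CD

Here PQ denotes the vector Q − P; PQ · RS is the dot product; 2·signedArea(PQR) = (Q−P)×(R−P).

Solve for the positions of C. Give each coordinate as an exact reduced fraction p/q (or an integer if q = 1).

1. C_x = -9  [EB ∥ CD ∩ BD ∥ EC]
2. C_y = 3  [EB ∥ CD ∩ BD ∥ EC]
   → C = (-9, 3)

C = (-9, 3)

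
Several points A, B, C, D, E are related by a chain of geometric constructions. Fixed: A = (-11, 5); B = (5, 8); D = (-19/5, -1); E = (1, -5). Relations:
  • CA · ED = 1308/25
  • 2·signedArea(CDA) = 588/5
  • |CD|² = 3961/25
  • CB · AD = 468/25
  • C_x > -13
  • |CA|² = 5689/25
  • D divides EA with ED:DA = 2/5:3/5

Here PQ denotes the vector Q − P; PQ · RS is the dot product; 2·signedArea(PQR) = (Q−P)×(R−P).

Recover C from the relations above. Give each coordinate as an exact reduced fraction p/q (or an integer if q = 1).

C = (-63/5, -10)

1. C_x = -63/5  [CA · ED = 1308/25 ∩ 2·signedArea(CDA) = 588/5]
2. C_y = -10  [CA · ED = 1308/25 ∩ 2·signedArea(CDA) = 588/5]
   → C = (-63/5, -10)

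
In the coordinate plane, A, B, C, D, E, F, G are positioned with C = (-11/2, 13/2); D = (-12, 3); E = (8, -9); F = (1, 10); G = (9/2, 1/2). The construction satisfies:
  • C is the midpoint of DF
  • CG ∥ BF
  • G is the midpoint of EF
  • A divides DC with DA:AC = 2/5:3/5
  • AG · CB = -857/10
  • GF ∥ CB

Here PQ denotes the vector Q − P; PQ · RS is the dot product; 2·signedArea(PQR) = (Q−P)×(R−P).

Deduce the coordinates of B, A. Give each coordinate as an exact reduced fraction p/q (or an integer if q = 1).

1. B_x = -9  [CG ∥ BF ∩ GF ∥ CB]
2. B_y = 16  [CG ∥ BF ∩ GF ∥ CB]
   → B = (-9, 16)
3. A_x = -47/5  [A divides DC with DA:AC = 2/5:3/5]
4. A_y = 22/5  [A divides DC with DA:AC = 2/5:3/5]
   → A = (-47/5, 22/5)

A = (-47/5, 22/5)
B = (-9, 16)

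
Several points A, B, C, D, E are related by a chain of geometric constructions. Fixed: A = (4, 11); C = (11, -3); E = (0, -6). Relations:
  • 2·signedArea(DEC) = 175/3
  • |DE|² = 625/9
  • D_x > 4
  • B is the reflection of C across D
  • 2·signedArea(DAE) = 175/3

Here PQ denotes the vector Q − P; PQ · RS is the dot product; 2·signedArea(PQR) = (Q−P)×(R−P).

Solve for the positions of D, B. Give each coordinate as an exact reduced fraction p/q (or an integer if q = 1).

1. D_x = 5  [2·signedArea(DEC) = 175/3 ∩ 2·signedArea(DAE) = 175/3]
2. D_y = 2/3  [2·signedArea(DEC) = 175/3 ∩ 2·signedArea(DAE) = 175/3]
   → D = (5, 2/3)
3. B_x = -1  [B is the reflection of C across D]
4. B_y = 13/3  [B is the reflection of C across D]
   → B = (-1, 13/3)

B = (-1, 13/3)
D = (5, 2/3)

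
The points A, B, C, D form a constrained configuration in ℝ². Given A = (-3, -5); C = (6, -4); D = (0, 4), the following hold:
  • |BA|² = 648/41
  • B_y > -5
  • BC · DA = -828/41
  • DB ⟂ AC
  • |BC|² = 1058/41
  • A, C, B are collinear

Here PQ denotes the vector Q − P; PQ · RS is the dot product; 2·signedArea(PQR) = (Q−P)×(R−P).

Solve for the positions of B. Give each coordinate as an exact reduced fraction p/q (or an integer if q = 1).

B = (39/41, -187/41)

1. B_x = 39/41  [A, C, B are collinear ∩ DB ⟂ AC]
2. B_y = -187/41  [A, C, B are collinear ∩ DB ⟂ AC]
   → B = (39/41, -187/41)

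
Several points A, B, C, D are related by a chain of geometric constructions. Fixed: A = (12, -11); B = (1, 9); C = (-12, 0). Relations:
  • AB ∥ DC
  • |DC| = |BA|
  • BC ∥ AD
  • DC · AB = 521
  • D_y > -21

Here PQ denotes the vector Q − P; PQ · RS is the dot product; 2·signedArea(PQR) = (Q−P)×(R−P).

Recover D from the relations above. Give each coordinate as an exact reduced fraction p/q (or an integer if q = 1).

1. D_x = -1  [AB ∥ DC ∩ BC ∥ AD]
2. D_y = -20  [AB ∥ DC ∩ BC ∥ AD]
   → D = (-1, -20)

D = (-1, -20)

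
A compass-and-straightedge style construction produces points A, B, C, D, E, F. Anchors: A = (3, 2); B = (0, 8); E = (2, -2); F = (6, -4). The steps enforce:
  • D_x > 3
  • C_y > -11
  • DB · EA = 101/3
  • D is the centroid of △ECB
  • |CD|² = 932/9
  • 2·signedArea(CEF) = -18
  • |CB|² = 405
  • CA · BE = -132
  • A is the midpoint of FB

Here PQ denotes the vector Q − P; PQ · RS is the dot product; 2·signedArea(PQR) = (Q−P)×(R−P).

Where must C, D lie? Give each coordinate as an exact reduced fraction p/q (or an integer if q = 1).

1. C_x = 9  [2·signedArea(CEF) = -18 ∩ CA · BE = -132]
2. C_y = -10  [2·signedArea(CEF) = -18 ∩ CA · BE = -132]
   → C = (9, -10)
3. D_x = 11/3  [D is the centroid of △ECB]
4. D_y = -4/3  [D is the centroid of △ECB]
   → D = (11/3, -4/3)

C = (9, -10)
D = (11/3, -4/3)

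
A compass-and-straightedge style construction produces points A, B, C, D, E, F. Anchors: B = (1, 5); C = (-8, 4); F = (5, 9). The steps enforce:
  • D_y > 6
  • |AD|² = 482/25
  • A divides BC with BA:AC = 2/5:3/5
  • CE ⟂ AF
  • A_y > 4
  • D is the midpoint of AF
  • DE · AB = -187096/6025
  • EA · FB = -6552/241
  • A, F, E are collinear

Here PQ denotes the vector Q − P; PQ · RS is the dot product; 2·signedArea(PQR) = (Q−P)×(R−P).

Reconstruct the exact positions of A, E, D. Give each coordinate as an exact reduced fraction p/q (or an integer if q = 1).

1. A_x = -13/5  [A divides BC with BA:AC = 2/5:3/5]
2. A_y = 23/5  [A divides BC with BA:AC = 2/5:3/5]
   → A = (-13/5, 23/5)
3. E_x = -1664/241  [A, F, E are collinear ∩ CE ⟂ AF]
4. E_y = 508/241  [A, F, E are collinear ∩ CE ⟂ AF]
   → E = (-1664/241, 508/241)
5. D_x = 6/5  [D is the midpoint of AF]
6. D_y = 34/5  [D is the midpoint of AF]
   → D = (6/5, 34/5)

A = (-13/5, 23/5)
D = (6/5, 34/5)
E = (-1664/241, 508/241)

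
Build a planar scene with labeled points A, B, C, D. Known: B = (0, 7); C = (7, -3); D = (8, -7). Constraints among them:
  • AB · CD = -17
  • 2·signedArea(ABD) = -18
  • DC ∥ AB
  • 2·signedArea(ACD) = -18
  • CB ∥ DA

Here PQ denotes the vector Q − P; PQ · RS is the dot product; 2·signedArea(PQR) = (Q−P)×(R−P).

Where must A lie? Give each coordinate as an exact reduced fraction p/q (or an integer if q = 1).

A = (1, 3)

1. A_x = 1  [DC ∥ AB ∩ CB ∥ DA]
2. A_y = 3  [DC ∥ AB ∩ CB ∥ DA]
   → A = (1, 3)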